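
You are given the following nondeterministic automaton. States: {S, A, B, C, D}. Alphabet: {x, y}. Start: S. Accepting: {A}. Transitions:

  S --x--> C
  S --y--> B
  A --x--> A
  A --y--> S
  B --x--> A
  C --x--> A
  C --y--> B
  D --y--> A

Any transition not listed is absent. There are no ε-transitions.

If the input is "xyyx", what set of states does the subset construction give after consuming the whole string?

Start in {S}.
Read 'x': S→{C}; now {C}.
Read 'y': C→{B}; now {B}.
Read 'y': B→∅; now ∅.
The set is empty and remains empty for the remaining 1 symbol.

∅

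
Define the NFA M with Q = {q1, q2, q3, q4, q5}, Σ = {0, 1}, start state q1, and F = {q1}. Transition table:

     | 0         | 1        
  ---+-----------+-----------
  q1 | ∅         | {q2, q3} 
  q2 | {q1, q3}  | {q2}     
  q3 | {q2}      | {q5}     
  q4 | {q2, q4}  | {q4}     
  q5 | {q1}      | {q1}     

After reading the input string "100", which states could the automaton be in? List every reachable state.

Start in {q1}.
Read '1': q1→{q2, q3}; now {q2, q3}.
Read '0': q2→{q1, q3}, q3→{q2}; now {q1, q2, q3}.
Read '0': q1→∅, q2→{q1, q3}, q3→{q2}; now {q1, q2, q3}.

{q1, q2, q3}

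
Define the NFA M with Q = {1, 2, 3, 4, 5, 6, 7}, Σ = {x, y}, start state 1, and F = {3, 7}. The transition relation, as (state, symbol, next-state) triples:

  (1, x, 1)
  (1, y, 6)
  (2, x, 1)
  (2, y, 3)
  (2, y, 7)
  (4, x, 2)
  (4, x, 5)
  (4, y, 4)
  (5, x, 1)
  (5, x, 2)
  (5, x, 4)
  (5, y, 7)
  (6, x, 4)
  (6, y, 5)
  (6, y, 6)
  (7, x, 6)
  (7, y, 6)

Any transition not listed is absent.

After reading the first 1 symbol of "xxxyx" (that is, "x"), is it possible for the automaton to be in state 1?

Yes

Start in {1}.
Read 'x': {1} → {1}.
State 1 is in {1}.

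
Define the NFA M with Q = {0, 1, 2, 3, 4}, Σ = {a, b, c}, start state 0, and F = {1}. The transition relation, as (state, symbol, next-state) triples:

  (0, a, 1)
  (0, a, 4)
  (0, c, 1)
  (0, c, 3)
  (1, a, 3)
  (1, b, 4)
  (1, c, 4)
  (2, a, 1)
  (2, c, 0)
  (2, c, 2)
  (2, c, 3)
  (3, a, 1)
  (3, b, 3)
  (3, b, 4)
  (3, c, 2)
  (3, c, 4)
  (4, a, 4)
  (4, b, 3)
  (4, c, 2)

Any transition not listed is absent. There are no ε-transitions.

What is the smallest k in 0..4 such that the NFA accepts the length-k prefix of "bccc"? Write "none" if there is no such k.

none

Start in {0}.
Read 'b': {0} → ∅.
The set is empty and remains empty for the remaining 3 symbols.
No reachable set along the way intersects F.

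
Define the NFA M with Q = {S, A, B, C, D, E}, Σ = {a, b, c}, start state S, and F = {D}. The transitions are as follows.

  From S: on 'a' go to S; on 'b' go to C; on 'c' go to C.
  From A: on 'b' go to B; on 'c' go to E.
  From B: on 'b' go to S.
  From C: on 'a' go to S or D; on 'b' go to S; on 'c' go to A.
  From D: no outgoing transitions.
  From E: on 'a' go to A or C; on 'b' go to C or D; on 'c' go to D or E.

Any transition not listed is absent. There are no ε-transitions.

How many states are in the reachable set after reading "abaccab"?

Start in {S}.
Read 'a': S→{S}; now {S}.
Read 'b': S→{C}; now {C}.
Read 'a': C→{S, D}; now {S, D}.
Read 'c': S→{C}, D→∅; now {C}.
Read 'c': C→{A}; now {A}.
Read 'a': A→∅; now ∅.
The set is empty and remains empty for the remaining 1 symbol.
That set has 0 states.

0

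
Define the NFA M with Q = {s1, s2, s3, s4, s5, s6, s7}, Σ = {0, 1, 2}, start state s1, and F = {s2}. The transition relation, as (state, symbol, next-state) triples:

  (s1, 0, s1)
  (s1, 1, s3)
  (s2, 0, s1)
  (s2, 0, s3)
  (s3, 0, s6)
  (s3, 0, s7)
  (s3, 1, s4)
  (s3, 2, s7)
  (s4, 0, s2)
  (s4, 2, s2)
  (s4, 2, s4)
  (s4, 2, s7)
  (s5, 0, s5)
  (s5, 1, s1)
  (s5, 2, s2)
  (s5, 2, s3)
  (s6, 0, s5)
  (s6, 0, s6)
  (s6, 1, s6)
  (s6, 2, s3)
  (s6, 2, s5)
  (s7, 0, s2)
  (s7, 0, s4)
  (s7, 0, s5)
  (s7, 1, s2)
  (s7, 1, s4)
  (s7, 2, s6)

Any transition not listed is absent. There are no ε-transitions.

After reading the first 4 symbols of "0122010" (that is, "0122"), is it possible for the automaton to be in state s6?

Yes

Start in {s1}.
Read '0': s1→{s1}; now {s1}.
Read '1': s1→{s3}; now {s3}.
Read '2': s3→{s7}; now {s7}.
Read '2': s7→{s6}; now {s6}.
State s6 is in {s6}.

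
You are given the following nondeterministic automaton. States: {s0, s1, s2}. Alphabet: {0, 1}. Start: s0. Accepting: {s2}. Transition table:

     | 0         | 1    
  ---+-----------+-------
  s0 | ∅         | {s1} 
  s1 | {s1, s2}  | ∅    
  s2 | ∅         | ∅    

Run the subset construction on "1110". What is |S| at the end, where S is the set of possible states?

Start in {s0}.
Read '1': s0→{s1}; now {s1}.
Read '1': s1→∅; now ∅.
The set is empty and remains empty for the remaining 2 symbols.
That set has 0 states.

0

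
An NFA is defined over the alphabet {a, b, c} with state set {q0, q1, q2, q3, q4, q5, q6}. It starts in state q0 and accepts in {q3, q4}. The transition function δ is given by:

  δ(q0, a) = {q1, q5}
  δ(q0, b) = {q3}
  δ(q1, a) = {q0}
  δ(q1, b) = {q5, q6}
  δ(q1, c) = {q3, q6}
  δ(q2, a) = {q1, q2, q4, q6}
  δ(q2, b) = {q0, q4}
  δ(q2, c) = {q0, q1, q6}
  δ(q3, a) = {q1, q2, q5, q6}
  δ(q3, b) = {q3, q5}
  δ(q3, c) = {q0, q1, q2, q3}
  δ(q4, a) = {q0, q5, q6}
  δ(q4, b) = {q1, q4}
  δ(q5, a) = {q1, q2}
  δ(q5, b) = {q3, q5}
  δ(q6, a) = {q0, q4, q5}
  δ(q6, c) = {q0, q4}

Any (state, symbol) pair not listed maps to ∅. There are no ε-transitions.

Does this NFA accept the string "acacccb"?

Start in {q0}.
Read 'a': q0→{q1, q5}; now {q1, q5}.
Read 'c': q1→{q3, q6}, q5→∅; now {q3, q6}.
Read 'a': q3→{q1, q2, q5, q6}, q6→{q0, q4, q5}; now {q0, q1, q2, q4, q5, q6}.
Read 'c': q0→∅, q1→{q3, q6}, q2→{q0, q1, q6}, q4→∅, q5→∅, q6→{q0, q4}; now {q0, q1, q3, q4, q6}.
Read 'c': q0→∅, q1→{q3, q6}, q3→{q0, q1, q2, q3}, q4→∅, q6→{q0, q4}; now {q0, q1, q2, q3, q4, q6}.
Read 'c': q0→∅, q1→{q3, q6}, q2→{q0, q1, q6}, q3→{q0, q1, q2, q3}, q4→∅, q6→{q0, q4}; now {q0, q1, q2, q3, q4, q6}.
Read 'b': q0→{q3}, q1→{q5, q6}, q2→{q0, q4}, q3→{q3, q5}, q4→{q1, q4}, q6→∅; now {q0, q1, q3, q4, q5, q6}.
The final set {q0, q1, q3, q4, q5, q6} contains the accepting states q3, q4.

Yes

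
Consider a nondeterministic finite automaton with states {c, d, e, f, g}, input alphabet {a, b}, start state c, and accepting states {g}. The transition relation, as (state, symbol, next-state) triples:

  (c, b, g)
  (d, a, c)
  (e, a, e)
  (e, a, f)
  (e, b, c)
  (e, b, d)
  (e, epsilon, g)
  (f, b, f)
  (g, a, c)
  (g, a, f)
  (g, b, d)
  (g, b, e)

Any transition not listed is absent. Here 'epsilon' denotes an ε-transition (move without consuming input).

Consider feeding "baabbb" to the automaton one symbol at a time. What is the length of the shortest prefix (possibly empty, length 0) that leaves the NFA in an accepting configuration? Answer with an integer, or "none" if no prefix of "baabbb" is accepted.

Start in {c}.
Read 'b': {c} → {g}.
None of the earlier sets intersect F, but {g} does.

1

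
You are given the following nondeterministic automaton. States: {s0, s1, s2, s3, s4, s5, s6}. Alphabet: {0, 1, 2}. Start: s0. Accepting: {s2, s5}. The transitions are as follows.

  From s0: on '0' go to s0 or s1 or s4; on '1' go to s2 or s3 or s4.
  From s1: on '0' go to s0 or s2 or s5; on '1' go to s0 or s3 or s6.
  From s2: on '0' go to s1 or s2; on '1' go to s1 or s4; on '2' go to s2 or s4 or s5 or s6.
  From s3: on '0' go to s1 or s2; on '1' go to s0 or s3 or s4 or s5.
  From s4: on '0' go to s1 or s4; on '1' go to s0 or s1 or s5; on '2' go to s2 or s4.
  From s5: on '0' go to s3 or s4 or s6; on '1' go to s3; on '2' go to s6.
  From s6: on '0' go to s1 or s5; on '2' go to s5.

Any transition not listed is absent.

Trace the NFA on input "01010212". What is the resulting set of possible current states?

{s2, s4, s6}

Start in {s0}.
Read '0': {s0} → {s0, s1, s4}.
Read '1': {s0, s1, s4} → {s0, s1, s2, s3, s4, s5, s6}.
Read '0': {s0, s1, s2, s3, s4, s5, s6} → {s0, s1, s2, s3, s4, s5, s6}.
Read '1': {s0, s1, s2, s3, s4, s5, s6} → {s0, s1, s2, s3, s4, s5, s6}.
Read '0': {s0, s1, s2, s3, s4, s5, s6} → {s0, s1, s2, s3, s4, s5, s6}.
Read '2': {s0, s1, s2, s3, s4, s5, s6} → {s2, s4, s5, s6}.
Read '1': {s2, s4, s5, s6} → {s0, s1, s3, s4, s5}.
Read '2': {s0, s1, s3, s4, s5} → {s2, s4, s6}.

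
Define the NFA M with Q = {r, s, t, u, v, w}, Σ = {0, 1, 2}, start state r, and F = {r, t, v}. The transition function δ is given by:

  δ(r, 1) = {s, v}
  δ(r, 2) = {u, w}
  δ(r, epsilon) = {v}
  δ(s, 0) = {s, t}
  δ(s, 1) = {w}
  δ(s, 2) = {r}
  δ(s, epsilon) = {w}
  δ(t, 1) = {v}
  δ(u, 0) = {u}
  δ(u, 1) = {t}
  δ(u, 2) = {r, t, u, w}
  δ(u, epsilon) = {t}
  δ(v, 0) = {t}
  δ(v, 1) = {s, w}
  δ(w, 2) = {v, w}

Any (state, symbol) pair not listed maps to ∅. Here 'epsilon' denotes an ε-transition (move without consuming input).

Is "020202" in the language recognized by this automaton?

Start: ε-closure({r}) = {r, v}.
Read '0': r→∅, v→{t}; now {t}.
Read '2': t→∅; now ∅.
The set is empty and remains empty for the remaining 4 symbols.
The final set ∅ contains no accepting state.

No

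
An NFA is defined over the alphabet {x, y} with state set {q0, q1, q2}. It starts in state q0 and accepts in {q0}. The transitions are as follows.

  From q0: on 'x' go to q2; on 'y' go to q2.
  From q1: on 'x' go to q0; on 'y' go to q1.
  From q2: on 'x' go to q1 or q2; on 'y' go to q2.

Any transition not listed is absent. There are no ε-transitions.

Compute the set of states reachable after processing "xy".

Start in {q0}.
Read 'x': q0→{q2}; now {q2}.
Read 'y': q2→{q2}; now {q2}.

{q2}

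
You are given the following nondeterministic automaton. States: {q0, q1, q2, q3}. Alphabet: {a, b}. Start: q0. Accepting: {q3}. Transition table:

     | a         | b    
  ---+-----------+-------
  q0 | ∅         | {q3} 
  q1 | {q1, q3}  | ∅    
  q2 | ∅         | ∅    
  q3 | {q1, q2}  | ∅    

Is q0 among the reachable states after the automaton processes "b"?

No

Start in {q0}.
Read 'b': {q0} → {q3}.
State q0 is not in {q3}.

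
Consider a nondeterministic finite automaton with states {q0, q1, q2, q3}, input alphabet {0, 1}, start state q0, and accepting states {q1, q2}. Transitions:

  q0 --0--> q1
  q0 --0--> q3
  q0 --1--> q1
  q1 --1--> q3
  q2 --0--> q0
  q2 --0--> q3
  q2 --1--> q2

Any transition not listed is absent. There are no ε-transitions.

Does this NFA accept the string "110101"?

No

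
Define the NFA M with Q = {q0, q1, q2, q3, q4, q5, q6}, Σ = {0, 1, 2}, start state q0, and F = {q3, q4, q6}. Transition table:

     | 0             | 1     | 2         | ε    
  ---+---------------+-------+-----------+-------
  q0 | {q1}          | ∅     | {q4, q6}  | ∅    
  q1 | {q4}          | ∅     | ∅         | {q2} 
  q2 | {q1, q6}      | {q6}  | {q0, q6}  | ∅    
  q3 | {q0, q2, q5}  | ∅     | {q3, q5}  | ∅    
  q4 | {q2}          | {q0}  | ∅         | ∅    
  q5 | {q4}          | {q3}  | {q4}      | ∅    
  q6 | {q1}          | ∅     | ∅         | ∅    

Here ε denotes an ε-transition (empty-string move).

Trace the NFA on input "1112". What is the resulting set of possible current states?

∅

Start in {q0}.
Read '1': {q0} → ∅.
The set is empty and remains empty for the remaining 3 symbols.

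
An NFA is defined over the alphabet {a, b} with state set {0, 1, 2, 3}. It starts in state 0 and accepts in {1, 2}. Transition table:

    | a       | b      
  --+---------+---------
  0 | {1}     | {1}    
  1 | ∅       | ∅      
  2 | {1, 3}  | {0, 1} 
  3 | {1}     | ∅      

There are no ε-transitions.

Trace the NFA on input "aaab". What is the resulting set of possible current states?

∅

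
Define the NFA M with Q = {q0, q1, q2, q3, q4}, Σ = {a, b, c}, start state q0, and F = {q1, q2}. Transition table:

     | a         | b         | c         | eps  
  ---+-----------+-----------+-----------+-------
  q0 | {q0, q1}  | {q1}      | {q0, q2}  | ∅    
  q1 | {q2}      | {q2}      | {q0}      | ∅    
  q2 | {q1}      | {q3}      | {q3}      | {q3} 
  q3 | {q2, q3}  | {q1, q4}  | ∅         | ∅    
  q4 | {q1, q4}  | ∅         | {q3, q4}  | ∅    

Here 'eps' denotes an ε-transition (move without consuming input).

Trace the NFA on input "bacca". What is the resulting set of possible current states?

∅

Start in {q0}.
Read 'b': q0→{q1}; now {q1}.
Read 'a': q1→{q2}; union {q2}; ε-closure = {q2, q3}.
Read 'c': q2→{q3}, q3→∅; now {q3}.
Read 'c': q3→∅; now ∅.
The set is empty and remains empty for the remaining 1 symbol.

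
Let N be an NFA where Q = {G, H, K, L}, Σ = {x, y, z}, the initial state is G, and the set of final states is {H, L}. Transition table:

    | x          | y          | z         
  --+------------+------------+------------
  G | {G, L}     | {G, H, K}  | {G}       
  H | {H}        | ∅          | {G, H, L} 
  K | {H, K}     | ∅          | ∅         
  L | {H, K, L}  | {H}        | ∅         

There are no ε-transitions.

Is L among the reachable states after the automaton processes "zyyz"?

Start in {G}.
Read 'z': G→{G}; now {G}.
Read 'y': G→{G, H, K}; now {G, H, K}.
Read 'y': G→{G, H, K}, H→∅, K→∅; now {G, H, K}.
Read 'z': G→{G}, H→{G, H, L}, K→∅; now {G, H, L}.
State L is in {G, H, L}.

Yes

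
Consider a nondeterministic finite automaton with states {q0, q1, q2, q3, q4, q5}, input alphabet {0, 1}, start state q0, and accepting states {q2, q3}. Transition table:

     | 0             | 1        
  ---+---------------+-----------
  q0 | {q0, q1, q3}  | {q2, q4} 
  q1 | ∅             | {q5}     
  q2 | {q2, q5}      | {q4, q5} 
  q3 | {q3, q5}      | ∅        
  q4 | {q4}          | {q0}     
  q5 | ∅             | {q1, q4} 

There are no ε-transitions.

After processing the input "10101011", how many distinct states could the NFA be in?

Start in {q0}.
Read '1': q0→{q2, q4}; now {q2, q4}.
Read '0': q2→{q2, q5}, q4→{q4}; now {q2, q4, q5}.
Read '1': q2→{q4, q5}, q4→{q0}, q5→{q1, q4}; now {q0, q1, q4, q5}.
Read '0': q0→{q0, q1, q3}, q1→∅, q4→{q4}, q5→∅; now {q0, q1, q3, q4}.
Read '1': q0→{q2, q4}, q1→{q5}, q3→∅, q4→{q0}; now {q0, q2, q4, q5}.
Read '0': q0→{q0, q1, q3}, q2→{q2, q5}, q4→{q4}, q5→∅; now {q0, q1, q2, q3, q4, q5}.
Read '1': q0→{q2, q4}, q1→{q5}, q2→{q4, q5}, q3→∅, q4→{q0}, q5→{q1, q4}; now {q0, q1, q2, q4, q5}.
Read '1': q0→{q2, q4}, q1→{q5}, q2→{q4, q5}, q4→{q0}, q5→{q1, q4}; now {q0, q1, q2, q4, q5}.
That set has 5 states.

5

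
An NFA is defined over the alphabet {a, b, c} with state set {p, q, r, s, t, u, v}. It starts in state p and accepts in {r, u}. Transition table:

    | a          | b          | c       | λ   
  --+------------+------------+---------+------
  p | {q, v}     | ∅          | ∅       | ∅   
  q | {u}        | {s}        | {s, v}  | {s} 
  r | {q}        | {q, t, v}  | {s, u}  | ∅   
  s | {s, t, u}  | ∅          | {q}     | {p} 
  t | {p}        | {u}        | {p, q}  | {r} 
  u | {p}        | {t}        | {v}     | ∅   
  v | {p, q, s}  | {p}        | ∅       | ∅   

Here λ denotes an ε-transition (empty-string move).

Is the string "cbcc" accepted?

No

Start in {p}.
Read 'c': {p} → ∅.
The set is empty and remains empty for the remaining 3 symbols.
The final set ∅ contains no accepting state.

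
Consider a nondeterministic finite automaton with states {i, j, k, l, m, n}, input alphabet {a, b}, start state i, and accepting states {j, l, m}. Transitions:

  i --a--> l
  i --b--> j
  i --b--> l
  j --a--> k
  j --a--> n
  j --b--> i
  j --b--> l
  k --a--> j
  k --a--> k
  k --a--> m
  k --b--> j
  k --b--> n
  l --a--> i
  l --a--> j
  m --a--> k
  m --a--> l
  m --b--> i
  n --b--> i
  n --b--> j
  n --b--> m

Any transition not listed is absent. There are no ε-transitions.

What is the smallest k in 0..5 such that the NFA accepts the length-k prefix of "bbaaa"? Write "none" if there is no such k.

1

Start in {i}.
Read 'b': i→{j, l}; now {j, l}.
None of the earlier sets intersect F, but {j, l} does.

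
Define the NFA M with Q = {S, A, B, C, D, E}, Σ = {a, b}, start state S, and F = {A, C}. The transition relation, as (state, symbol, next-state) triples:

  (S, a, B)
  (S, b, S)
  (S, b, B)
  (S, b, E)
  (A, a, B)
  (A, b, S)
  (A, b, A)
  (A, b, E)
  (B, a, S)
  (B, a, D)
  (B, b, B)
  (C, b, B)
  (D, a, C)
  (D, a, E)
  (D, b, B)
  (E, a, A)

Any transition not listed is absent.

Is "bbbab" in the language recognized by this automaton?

Yes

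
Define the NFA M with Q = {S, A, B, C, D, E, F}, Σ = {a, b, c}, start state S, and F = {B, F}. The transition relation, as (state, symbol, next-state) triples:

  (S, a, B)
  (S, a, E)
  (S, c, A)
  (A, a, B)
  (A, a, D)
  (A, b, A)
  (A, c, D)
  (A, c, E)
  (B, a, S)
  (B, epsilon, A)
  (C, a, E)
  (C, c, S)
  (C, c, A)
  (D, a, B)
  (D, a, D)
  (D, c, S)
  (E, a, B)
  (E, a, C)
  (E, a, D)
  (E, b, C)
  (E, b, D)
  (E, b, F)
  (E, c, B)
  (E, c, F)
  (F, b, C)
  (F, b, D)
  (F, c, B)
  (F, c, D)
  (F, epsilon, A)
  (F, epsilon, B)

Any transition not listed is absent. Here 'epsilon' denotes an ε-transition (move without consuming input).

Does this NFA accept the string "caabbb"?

Start in {S}.
Read 'c': {S} → {A}.
Read 'a': {A} → {A, B, D}.
Read 'a': {A, B, D} → {S, A, B, D}.
Read 'b': {S, A, B, D} → {A}.
Read 'b': {A} → {A}.
Read 'b': {A} → {A}.
The final set {A} contains no accepting state.

No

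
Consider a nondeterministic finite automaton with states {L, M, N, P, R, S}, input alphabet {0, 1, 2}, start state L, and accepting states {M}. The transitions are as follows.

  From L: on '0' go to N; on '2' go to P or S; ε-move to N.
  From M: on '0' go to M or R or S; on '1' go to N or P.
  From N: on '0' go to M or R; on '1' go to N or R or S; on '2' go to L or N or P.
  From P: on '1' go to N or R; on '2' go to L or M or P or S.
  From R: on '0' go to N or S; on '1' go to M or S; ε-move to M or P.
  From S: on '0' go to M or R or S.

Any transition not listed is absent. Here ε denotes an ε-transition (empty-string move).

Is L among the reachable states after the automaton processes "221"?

Start: ε-closure({L}) = {L, N}.
Read '2': L→{P, S}, N→{L, N, P}; now {L, N, P, S}.
Read '2': L→{P, S}, N→{L, N, P}, P→{L, M, P, S}, S→∅; now {L, M, N, P, S}.
Read '1': L→∅, M→{N, P}, N→{N, R, S}, P→{N, R}, S→∅; union {N, P, R, S}; ε-closure = {M, N, P, R, S}.
State L is not in {M, N, P, R, S}.

No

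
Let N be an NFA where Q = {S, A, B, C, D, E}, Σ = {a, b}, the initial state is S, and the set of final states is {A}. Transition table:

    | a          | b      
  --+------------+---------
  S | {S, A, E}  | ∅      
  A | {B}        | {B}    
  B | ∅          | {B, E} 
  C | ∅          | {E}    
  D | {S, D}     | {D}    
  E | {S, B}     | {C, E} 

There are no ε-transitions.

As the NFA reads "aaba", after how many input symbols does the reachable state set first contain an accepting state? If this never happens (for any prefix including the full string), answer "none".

Start in {S}.
Read 'a': S→{S, A, E}; now {S, A, E}.
None of the earlier sets intersect F, but {S, A, E} does.

1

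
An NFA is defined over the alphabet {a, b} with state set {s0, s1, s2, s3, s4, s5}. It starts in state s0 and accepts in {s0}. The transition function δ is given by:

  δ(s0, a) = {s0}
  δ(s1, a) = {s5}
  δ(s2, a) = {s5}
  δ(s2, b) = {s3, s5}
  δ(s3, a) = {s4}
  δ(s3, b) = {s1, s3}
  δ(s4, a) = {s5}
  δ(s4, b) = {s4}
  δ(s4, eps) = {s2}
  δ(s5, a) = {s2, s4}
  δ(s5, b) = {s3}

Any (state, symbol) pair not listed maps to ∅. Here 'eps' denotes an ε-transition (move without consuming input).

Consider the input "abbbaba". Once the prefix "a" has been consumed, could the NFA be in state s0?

Yes

Start in {s0}.
Read 'a': {s0} → {s0}.
State s0 is in {s0}.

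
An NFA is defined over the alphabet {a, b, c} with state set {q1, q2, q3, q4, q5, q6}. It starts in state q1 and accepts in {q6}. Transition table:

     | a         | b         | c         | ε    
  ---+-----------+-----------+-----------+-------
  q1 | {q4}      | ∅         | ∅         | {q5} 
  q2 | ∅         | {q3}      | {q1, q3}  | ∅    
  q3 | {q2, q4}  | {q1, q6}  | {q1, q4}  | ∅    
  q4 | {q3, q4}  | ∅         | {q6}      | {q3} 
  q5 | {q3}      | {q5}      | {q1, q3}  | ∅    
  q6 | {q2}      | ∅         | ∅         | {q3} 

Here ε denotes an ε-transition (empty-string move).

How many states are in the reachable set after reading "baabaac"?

5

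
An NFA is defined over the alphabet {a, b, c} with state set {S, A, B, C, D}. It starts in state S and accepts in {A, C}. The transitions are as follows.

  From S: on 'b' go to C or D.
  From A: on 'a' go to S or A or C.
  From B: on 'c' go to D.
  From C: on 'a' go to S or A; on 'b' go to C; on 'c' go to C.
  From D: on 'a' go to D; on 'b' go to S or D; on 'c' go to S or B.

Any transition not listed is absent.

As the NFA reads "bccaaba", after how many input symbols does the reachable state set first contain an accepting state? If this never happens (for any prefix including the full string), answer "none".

1

Start in {S}.
Read 'b': S→{C, D}; now {C, D}.
None of the earlier sets intersect F, but {C, D} does.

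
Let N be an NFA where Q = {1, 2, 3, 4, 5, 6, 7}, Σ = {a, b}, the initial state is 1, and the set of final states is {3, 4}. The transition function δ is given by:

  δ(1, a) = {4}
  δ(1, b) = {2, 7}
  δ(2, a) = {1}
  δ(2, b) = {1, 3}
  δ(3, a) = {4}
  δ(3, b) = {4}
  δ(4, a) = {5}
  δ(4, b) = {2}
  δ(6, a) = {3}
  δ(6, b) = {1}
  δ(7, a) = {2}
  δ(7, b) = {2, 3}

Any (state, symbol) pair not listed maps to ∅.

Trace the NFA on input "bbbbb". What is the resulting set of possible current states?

Start in {1}.
Read 'b': 1→{2, 7}; now {2, 7}.
Read 'b': 2→{1, 3}, 7→{2, 3}; now {1, 2, 3}.
Read 'b': 1→{2, 7}, 2→{1, 3}, 3→{4}; now {1, 2, 3, 4, 7}.
Read 'b': 1→{2, 7}, 2→{1, 3}, 3→{4}, 4→{2}, 7→{2, 3}; now {1, 2, 3, 4, 7}.
Read 'b': 1→{2, 7}, 2→{1, 3}, 3→{4}, 4→{2}, 7→{2, 3}; now {1, 2, 3, 4, 7}.

{1, 2, 3, 4, 7}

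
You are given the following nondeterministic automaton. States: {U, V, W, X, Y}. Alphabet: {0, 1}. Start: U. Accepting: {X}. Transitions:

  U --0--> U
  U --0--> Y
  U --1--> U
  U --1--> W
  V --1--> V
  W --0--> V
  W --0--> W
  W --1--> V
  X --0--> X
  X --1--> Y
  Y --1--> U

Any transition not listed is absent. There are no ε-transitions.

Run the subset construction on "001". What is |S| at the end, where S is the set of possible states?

Start in {U}.
Read '0': {U} → {U, Y}.
Read '0': {U, Y} → {U, Y}.
Read '1': {U, Y} → {U, W}.
That set has 2 states.

2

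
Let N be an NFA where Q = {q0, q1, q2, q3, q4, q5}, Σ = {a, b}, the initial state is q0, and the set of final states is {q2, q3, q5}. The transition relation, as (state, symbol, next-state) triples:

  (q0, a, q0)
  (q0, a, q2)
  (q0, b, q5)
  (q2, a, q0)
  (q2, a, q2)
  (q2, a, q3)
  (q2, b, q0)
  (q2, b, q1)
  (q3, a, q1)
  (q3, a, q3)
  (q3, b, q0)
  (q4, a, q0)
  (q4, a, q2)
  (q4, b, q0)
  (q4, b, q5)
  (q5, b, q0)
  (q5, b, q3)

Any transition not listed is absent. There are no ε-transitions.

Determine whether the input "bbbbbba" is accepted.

Yes

Start in {q0}.
Read 'b': {q0} → {q5}.
Read 'b': {q5} → {q0, q3}.
Read 'b': {q0, q3} → {q0, q5}.
Read 'b': {q0, q5} → {q0, q3, q5}.
Read 'b': {q0, q3, q5} → {q0, q3, q5}.
Read 'b': {q0, q3, q5} → {q0, q3, q5}.
Read 'a': {q0, q3, q5} → {q0, q1, q2, q3}.
The final set {q0, q1, q2, q3} contains the accepting states q2, q3.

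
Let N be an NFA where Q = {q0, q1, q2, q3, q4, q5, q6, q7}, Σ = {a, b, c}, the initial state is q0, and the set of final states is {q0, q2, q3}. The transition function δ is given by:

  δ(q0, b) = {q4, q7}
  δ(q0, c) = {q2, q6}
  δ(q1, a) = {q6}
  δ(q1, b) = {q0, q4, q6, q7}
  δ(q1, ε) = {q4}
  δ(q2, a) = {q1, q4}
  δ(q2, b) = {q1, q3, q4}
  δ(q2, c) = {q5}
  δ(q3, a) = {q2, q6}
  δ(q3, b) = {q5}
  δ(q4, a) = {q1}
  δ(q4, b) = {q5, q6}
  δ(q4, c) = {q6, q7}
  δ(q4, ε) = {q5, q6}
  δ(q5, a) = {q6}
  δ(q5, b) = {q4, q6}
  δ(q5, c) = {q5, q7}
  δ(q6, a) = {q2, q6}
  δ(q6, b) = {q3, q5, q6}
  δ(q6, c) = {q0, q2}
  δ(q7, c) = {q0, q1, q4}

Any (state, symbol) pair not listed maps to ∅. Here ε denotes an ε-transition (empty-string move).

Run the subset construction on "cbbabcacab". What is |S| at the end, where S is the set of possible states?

Start in {q0}.
Read 'c': {q0} → {q2, q6}.
Read 'b': {q2, q6} → {q1, q3, q4, q5, q6}.
Read 'b': {q1, q3, q4, q5, q6} → {q0, q3, q4, q5, q6, q7}.
Read 'a': {q0, q3, q4, q5, q6, q7} → {q1, q2, q4, q5, q6}.
Read 'b': {q1, q2, q4, q5, q6} → {q0, q1, q3, q4, q5, q6, q7}.
Read 'c': {q0, q1, q3, q4, q5, q6, q7} → {q0, q1, q2, q4, q5, q6, q7}.
Read 'a': {q0, q1, q2, q4, q5, q6, q7} → {q1, q2, q4, q5, q6}.
Read 'c': {q1, q2, q4, q5, q6} → {q0, q2, q5, q6, q7}.
Read 'a': {q0, q2, q5, q6, q7} → {q1, q2, q4, q5, q6}.
Read 'b': {q1, q2, q4, q5, q6} → {q0, q1, q3, q4, q5, q6, q7}.
That set has 7 states.

7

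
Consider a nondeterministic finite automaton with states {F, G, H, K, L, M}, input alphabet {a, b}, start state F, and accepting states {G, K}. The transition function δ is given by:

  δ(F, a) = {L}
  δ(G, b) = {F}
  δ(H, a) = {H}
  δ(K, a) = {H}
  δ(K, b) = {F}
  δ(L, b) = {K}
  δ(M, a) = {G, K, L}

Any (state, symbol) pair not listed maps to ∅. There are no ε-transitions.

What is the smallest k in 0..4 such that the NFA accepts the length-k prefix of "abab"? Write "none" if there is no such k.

2

Start in {F}.
Read 'a': F→{L}; now {L}.
Read 'b': L→{K}; now {K}.
None of the earlier sets intersect F, but {K} does.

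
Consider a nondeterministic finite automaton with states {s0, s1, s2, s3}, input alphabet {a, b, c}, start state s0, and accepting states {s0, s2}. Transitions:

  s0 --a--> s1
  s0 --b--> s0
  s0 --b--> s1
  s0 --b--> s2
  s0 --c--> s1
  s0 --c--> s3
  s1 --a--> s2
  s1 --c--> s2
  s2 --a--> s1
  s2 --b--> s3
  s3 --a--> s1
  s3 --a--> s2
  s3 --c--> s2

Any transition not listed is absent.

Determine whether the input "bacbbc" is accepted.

Start in {s0}.
Read 'b': s0→{s0, s1, s2}; now {s0, s1, s2}.
Read 'a': s0→{s1}, s1→{s2}, s2→{s1}; now {s1, s2}.
Read 'c': s1→{s2}, s2→∅; now {s2}.
Read 'b': s2→{s3}; now {s3}.
Read 'b': s3→∅; now ∅.
The set is empty and remains empty for the remaining 1 symbol.
The final set ∅ contains no accepting state.

No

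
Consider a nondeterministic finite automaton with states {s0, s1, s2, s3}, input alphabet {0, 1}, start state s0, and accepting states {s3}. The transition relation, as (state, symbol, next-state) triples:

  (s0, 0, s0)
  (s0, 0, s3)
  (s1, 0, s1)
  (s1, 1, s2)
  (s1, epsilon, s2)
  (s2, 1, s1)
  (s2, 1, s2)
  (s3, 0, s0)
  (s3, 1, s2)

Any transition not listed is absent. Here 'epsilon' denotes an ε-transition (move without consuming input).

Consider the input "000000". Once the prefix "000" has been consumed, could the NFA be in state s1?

No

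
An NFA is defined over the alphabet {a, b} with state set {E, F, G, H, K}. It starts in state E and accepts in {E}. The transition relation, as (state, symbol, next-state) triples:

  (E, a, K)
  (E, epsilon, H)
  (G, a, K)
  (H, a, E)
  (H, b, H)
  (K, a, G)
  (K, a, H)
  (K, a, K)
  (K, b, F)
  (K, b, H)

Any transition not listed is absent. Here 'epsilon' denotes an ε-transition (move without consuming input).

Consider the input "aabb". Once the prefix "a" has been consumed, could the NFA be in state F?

Start: ε-closure({E}) = {E, H}.
Read 'a': E→{K}, H→{E}; union {E, K}; ε-closure = {E, H, K}.
State F is not in {E, H, K}.

No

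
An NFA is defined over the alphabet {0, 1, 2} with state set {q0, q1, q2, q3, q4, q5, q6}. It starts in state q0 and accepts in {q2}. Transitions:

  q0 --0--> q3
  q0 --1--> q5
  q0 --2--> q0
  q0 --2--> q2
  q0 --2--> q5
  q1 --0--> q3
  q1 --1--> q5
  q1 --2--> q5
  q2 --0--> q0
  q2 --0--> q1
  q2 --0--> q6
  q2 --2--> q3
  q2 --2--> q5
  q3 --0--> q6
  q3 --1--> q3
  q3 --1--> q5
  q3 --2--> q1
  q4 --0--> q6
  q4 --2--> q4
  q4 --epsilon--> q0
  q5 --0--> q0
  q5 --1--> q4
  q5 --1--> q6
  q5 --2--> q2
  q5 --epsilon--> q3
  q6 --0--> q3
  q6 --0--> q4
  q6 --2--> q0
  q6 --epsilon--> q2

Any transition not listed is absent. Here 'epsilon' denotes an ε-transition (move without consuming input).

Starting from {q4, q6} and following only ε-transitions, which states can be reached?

{q0, q2, q4, q6}

Begin with {q4, q6}.
ε-move q4 → q0; add q0.
ε-move q6 → q2; add q2.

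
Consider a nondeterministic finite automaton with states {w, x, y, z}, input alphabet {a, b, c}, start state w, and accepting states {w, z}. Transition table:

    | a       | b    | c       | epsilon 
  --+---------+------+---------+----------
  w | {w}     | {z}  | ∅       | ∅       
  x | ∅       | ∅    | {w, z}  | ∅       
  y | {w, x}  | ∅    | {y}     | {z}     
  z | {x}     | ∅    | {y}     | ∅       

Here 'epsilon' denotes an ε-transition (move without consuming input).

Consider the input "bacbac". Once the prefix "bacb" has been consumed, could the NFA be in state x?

No

Start in {w}.
Read 'b': {w} → {z}.
Read 'a': {z} → {x}.
Read 'c': {x} → {w, z}.
Read 'b': {w, z} → {z}.
State x is not in {z}.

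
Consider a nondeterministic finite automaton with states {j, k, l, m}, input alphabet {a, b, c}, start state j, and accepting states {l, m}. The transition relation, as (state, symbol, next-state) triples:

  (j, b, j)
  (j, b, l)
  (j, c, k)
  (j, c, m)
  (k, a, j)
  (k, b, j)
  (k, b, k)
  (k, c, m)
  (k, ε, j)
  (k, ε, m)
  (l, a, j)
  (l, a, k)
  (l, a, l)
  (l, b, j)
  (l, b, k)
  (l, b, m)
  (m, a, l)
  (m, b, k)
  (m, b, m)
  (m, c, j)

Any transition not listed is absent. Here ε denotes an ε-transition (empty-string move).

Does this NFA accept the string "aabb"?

Start in {j}.
Read 'a': {j} → ∅.
The set is empty and remains empty for the remaining 3 symbols.
The final set ∅ contains no accepting state.

No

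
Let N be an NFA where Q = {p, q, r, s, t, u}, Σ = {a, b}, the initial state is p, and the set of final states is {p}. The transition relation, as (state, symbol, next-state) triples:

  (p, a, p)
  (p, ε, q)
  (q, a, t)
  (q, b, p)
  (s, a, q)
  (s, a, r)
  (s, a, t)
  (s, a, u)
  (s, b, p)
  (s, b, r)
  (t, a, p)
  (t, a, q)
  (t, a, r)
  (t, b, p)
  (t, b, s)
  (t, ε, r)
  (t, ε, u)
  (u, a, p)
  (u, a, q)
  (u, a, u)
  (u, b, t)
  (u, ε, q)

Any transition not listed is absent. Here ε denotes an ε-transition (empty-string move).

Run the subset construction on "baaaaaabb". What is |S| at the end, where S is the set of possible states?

6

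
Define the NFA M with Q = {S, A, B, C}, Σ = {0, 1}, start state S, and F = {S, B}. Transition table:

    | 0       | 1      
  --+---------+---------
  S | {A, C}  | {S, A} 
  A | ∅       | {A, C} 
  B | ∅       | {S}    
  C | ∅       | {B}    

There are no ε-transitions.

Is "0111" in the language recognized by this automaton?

Yes

Start in {S}.
Read '0': {S} → {A, C}.
Read '1': {A, C} → {A, B, C}.
Read '1': {A, B, C} → {S, A, B, C}.
Read '1': {S, A, B, C} → {S, A, B, C}.
The final set {S, A, B, C} contains the accepting states S, B.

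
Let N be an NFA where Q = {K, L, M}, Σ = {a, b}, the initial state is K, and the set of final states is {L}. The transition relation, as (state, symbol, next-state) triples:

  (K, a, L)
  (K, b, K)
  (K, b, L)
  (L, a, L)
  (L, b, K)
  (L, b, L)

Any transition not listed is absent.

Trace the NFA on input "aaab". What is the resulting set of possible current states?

{K, L}

Start in {K}.
Read 'a': {K} → {L}.
Read 'a': {L} → {L}.
Read 'a': {L} → {L}.
Read 'b': {L} → {K, L}.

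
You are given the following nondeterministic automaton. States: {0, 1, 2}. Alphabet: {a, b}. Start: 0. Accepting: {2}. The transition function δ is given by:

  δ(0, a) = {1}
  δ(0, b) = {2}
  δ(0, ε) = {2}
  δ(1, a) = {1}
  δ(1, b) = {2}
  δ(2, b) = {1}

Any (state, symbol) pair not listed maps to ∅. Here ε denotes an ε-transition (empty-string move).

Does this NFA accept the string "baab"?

Yes

Start: ε-closure({0}) = {0, 2}.
Read 'b': 0→{2}, 2→{1}; now {1, 2}.
Read 'a': 1→{1}, 2→∅; now {1}.
Read 'a': 1→{1}; now {1}.
Read 'b': 1→{2}; now {2}.
The final set {2} contains the accepting state 2.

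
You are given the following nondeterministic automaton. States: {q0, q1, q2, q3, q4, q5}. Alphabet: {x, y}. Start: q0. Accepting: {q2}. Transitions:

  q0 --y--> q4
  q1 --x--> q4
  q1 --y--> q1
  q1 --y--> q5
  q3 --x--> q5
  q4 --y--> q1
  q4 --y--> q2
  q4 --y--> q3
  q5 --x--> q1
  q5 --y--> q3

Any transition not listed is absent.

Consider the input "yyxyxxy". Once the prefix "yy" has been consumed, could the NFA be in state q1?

Yes

Start in {q0}.
Read 'y': q0→{q4}; now {q4}.
Read 'y': q4→{q1, q2, q3}; now {q1, q2, q3}.
State q1 is in {q1, q2, q3}.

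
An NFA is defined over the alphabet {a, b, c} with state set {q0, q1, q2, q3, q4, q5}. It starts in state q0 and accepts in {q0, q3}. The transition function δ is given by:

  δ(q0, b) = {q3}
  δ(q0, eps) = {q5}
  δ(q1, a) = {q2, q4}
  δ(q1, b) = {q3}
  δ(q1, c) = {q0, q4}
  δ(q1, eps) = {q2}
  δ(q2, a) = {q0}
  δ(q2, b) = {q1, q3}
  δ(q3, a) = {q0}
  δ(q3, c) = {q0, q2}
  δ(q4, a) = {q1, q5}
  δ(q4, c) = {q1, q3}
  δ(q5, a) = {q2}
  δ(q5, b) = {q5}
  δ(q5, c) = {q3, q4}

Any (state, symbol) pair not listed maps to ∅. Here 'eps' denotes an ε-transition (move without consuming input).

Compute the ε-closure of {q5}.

{q5}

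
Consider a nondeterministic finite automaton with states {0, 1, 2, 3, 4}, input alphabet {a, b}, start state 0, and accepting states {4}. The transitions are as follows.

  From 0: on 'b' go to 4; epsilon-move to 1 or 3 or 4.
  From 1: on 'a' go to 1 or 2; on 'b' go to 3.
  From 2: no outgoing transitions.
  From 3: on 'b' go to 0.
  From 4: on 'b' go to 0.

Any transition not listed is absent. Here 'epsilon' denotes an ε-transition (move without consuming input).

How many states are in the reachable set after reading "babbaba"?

0

Start: ε-closure({0}) = {0, 1, 3, 4}.
Read 'b': 0→{4}, 1→{3}, 3→{0}, 4→{0}; union {0, 3, 4}; ε-closure = {0, 1, 3, 4}.
Read 'a': 0→∅, 1→{1, 2}, 3→∅, 4→∅; now {1, 2}.
Read 'b': 1→{3}, 2→∅; now {3}.
Read 'b': 3→{0}; union {0}; ε-closure = {0, 1, 3, 4}.
Read 'a': 0→∅, 1→{1, 2}, 3→∅, 4→∅; now {1, 2}.
Read 'b': 1→{3}, 2→∅; now {3}.
Read 'a': 3→∅; now ∅.
That set has 0 states.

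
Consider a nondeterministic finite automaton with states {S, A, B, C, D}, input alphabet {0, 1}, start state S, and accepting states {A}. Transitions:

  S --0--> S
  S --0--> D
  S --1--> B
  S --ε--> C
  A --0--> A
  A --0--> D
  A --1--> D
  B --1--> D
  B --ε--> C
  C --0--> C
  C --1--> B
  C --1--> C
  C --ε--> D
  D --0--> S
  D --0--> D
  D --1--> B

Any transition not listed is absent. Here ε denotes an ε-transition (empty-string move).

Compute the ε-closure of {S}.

{S, C, D}

Begin with {S}.
ε-move S → C; add C.
ε-move C → D; add D.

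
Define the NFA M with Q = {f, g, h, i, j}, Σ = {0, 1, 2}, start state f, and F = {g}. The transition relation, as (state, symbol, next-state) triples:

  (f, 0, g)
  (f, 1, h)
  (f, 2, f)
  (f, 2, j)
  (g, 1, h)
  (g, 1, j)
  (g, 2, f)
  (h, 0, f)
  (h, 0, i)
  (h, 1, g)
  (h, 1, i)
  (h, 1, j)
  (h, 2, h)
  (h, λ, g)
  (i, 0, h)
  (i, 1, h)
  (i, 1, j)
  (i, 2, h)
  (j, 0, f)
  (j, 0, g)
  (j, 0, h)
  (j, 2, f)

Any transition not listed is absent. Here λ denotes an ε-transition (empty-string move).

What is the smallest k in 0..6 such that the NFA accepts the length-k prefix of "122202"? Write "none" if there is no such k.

Start in {f}.
Read '1': {f} → {g, h}.
None of the earlier sets intersect F, but {g, h} does.

1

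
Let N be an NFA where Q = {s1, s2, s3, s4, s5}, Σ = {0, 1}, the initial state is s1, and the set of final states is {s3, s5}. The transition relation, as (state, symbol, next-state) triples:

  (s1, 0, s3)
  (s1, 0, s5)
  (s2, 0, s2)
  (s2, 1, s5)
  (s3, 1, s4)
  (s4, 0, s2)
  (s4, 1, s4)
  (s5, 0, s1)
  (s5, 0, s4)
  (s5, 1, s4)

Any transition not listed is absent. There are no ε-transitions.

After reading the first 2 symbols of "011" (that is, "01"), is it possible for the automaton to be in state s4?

Yes

Start in {s1}.
Read '0': {s1} → {s3, s5}.
Read '1': {s3, s5} → {s4}.
State s4 is in {s4}.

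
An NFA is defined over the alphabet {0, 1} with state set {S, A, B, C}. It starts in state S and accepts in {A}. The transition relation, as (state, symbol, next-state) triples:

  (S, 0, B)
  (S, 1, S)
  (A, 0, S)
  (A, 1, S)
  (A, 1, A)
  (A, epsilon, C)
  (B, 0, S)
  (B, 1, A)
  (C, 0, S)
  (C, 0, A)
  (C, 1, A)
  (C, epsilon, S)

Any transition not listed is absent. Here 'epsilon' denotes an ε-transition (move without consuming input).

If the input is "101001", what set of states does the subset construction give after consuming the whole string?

{S, A, C}

Start in {S}.
Read '1': S→{S}; now {S}.
Read '0': S→{B}; now {B}.
Read '1': B→{A}; union {A}; ε-closure = {S, A, C}.
Read '0': S→{B}, A→{S}, C→{S, A}; union {S, A, B}; ε-closure = {S, A, B, C}.
Read '0': S→{B}, A→{S}, B→{S}, C→{S, A}; union {S, A, B}; ε-closure = {S, A, B, C}.
Read '1': S→{S}, A→{S, A}, B→{A}, C→{A}; union {S, A}; ε-closure = {S, A, C}.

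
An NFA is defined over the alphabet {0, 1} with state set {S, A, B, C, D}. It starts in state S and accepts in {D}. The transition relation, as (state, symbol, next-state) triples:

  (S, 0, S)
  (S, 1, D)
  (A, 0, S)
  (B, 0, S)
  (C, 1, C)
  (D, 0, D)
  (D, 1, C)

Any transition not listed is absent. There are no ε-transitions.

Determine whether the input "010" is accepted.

Yes

Start in {S}.
Read '0': S→{S}; now {S}.
Read '1': S→{D}; now {D}.
Read '0': D→{D}; now {D}.
The final set {D} contains the accepting state D.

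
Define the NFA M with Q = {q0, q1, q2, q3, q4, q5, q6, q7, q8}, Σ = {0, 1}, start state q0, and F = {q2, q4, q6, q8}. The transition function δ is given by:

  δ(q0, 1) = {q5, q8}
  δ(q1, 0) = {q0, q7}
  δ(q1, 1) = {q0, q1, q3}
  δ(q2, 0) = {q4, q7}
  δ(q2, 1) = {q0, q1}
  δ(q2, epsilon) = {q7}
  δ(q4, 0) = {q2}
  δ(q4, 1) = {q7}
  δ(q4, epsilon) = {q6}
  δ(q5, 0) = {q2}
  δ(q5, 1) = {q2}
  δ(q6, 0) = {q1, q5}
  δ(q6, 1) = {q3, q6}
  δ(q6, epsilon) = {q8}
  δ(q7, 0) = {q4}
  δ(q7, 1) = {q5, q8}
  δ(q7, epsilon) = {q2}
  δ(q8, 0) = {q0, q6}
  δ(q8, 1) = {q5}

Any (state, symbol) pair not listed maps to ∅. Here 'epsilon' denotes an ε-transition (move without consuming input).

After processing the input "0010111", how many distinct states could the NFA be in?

Start in {q0}.
Read '0': q0→∅; now ∅.
The set is empty and remains empty for the remaining 6 symbols.
That set has 0 states.

0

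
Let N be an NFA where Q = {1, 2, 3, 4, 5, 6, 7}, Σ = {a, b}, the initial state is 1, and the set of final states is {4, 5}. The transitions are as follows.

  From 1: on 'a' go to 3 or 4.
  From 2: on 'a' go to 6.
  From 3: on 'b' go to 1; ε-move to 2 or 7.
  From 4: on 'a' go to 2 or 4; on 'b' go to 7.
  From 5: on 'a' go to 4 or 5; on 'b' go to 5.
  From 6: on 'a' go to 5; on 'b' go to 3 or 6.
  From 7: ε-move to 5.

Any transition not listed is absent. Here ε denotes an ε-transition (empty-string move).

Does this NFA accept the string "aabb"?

Yes

Start in {1}.
Read 'a': 1→{3, 4}; union {3, 4}; ε-closure = {2, 3, 4, 5, 7}.
Read 'a': 2→{6}, 3→∅, 4→{2, 4}, 5→{4, 5}, 7→∅; now {2, 4, 5, 6}.
Read 'b': 2→∅, 4→{7}, 5→{5}, 6→{3, 6}; union {3, 5, 6, 7}; ε-closure = {2, 3, 5, 6, 7}.
Read 'b': 2→∅, 3→{1}, 5→{5}, 6→{3, 6}, 7→∅; union {1, 3, 5, 6}; ε-closure = {1, 2, 3, 5, 6, 7}.
The final set {1, 2, 3, 5, 6, 7} contains the accepting state 5.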